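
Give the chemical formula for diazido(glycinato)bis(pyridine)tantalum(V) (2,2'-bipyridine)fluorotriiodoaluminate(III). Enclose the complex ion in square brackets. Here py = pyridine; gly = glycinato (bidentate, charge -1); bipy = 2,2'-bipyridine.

Cation [Ta…]: ligand charges -3, Ta(V) ⇒ ion charge 2+.
Anion [Al…]: ligand charges -4, Al(III) ⇒ ion charge 1−.
One 2+ cation requires 2 of the 1− anion.

[Ta(gly)(N3)2(py)2][Al(bipy)FI3]2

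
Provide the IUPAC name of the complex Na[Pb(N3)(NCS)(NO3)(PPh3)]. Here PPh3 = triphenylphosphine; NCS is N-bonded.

sodium azidoisothiocyanatonitrato(triphenylphosphine)plumbate(II)

The 1 sodium counter-ion carries a total charge of +1, so each complex ion is 1−.
Ligand charges: 1×azido (-1 each), 1×triphenylphosphine (neutral), 1×isothiocyanato (-1 each), 1×nitrato (-1 each); total -3. So Pb + (-3) = 1−, giving Pb = +2.
Ligands are named alphabetically: azido before isothiocyanato before nitrato before triphenylphosphine.
The complex ion is anionic, so lead takes the -ate form plumbate(II).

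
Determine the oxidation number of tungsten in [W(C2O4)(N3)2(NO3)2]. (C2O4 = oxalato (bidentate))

+6

No counter-ion: the bracketed complex is neutral.
Ligand charges: 2×N3 = -2; 2×NO3 = -2; 1×C2O4 = -2; sum -6.
W + (-6) = 0 ⇒ W is +6.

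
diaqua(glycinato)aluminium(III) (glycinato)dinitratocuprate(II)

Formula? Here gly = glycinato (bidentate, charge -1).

[Al(gly)(H2O)2][Cu(gly)(NO3)2]2

Cation [Al…]: ligand charges -1, Al(III) ⇒ ion charge 2+.
Anion [Cu…]: ligand charges -3, Cu(II) ⇒ ion charge 1−.
One 2+ cation requires 2 of the 1− anion.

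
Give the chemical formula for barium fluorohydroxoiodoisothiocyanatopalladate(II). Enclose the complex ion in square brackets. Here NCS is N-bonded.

Ba[PdFI(NCS)(OH)]

Ligands: 1 fluoro (F, -1), 1 iodo (I, -1), 1 hydroxo (OH, -1), 1 isothiocyanato (NCS, -1). Ligand charge sum = -4.
Charge balance with barium (+2) requires 1 complex ion per 1 barium.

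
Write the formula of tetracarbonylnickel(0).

[Ni(CO)4]

Ligands: 4 carbonyl (CO, neutral). Ligand charge sum = 0.
With Ni in oxidation state 0, the complex ion is [Ni...].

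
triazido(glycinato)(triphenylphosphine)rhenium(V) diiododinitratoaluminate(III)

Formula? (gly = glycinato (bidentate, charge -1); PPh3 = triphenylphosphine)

Cation [Re…]: ligand charges -4, Re(V) ⇒ ion charge 1+.
Anion [Al…]: ligand charges -4, Al(III) ⇒ ion charge 1−.
One 1+ cation balances one 1− anion.

[Re(gly)(N3)3(PPh3)][AlI2(NO3)2]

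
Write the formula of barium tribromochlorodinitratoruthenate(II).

Ligands: 2 nitrato (NO3, -1), 3 bromo (Br, -1), 1 chloro (Cl, -1). Ligand charge sum = -6.
With Ru in oxidation state +2, the complex ion is [Ru...]^4−.
Charge balance with barium (+2) requires 1 complex ion per 2 barium.

Ba2[RuBr3Cl(NO3)2]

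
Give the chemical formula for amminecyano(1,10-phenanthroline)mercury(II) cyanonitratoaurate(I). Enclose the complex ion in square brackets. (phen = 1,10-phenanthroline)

[Hg(CN)(NH3)(phen)][Au(CN)(NO3)]

Cation [Hg…]: ligand charges -1, Hg(II) ⇒ ion charge 1+.
Anion [Au…]: ligand charges -2, Au(I) ⇒ ion charge 1−.
One 1+ cation balances one 1− anion.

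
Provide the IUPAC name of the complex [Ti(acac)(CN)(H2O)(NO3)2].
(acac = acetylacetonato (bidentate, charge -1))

(acetylacetonato)aquacyanodinitratotitanium(IV)

There is no counter-ion, so the complex is neutral overall.
Ligand charges: 1×cyano (-1 each), 1×aqua (neutral), 1×acetylacetonato (-1 each), 2×nitrato (-1 each); total -4. So Ti + (-4) = 0, giving Ti = +4.
Ligands are named alphabetically: acetylacetonato before aqua before cyano before nitrato.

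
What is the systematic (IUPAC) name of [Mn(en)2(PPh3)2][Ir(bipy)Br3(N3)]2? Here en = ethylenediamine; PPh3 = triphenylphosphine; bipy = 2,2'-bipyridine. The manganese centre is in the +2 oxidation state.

Mn is given as +2; the cation's ligand charges sum to 0, so the complex cation is 2+.
With 2 anions per cation, each anion must be 2/2 = 1−.
Anion: ligand charges sum to -4; for the ion to be 1−, Ir = +3.

bis(ethylenediamine)bis(triphenylphosphine)manganese(II) azido(2,2'-bipyridine)tribromoiridate(III)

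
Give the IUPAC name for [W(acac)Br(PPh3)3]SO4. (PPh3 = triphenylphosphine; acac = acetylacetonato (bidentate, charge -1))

(acetylacetonato)bromotris(triphenylphosphine)tungsten(IV) sulfate

The 1 sulfate counter-ion carries a total charge of -2, so each complex ion is 2+.
Ligand charges: 3×triphenylphosphine (neutral), 1×acetylacetonato (-1 each), 1×bromo (-1 each); total -2. So W + (-2) = 2+, giving W = +4.
Ligands are named alphabetically: acetylacetonato before bromo before triphenylphosphine.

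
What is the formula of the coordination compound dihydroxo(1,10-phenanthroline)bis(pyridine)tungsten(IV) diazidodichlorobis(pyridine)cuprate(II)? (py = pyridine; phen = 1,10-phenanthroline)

Cation [W…]: ligand charges -2, W(IV) ⇒ ion charge 2+.
Anion [Cu…]: ligand charges -4, Cu(II) ⇒ ion charge 2−.
One 2+ cation balances one 2− anion.

[W(OH)2(phen)(py)2][CuCl2(N3)2(py)2]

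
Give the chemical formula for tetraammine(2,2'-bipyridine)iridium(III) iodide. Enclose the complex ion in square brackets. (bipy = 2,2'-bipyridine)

Ligands: 1 2,2'-bipyridine (bipy, neutral), 4 ammine (NH3, neutral). Ligand charge sum = 0.
Charge balance with iodide (-1) requires 1 complex ion per 3 iodide.

[Ir(bipy)(NH3)4]I3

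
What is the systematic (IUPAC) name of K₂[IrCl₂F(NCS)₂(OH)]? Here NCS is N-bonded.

The 2 potassium counter-ions carry a total charge of +2, so each complex ion is 2−.
Ligand charges: 1×fluoro (-1 each), 2×chloro (-1 each), 1×hydroxo (-1 each), 2×isothiocyanato (-1 each); total -6. So Ir + (-6) = 2−, giving Ir = +4.
Ligands are named alphabetically: chloro before fluoro before hydroxo before isothiocyanato.
The complex ion is anionic, so iridium takes the -ate form iridate(IV).

potassium dichlorofluorohydroxodiisothiocyanatoiridate(IV)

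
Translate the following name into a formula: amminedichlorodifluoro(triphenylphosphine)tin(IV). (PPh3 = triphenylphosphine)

Ligands: 2 fluoro (F, -1), 2 chloro (Cl, -1), 1 ammine (NH3, neutral), 1 triphenylphosphine (PPh3, neutral). Ligand charge sum = -4.
With Sn in oxidation state +4, the complex ion is [Sn...].

[SnCl2F2(NH3)(PPh3)]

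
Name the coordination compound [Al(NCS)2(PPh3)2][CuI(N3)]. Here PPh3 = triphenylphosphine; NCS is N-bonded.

diisothiocyanatobis(triphenylphosphine)aluminium(III) azidoiodocuprate(I)

Both ions are complex: the cation is named first with the plain metal name, the anion second with the -ate form; each ion's ligands are alphabetised independently.
Aluminium is always +3 in its complexes; the cation's ligand charges sum to -2, so the complex cation is 1+.
A 1:1 salt means the anion carries the equal and opposite charge, 1−.
Anion: ligand charges sum to -2; for the ion to be 1−, Cu = +1.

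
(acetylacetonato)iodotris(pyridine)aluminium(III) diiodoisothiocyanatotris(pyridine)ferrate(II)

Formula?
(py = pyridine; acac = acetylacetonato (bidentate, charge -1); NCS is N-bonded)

Cation [Al…]: ligand charges -2, Al(III) ⇒ ion charge 1+.
Anion [Fe…]: ligand charges -3, Fe(II) ⇒ ion charge 1−.

[Al(acac)I(py)3][FeI2(NCS)(py)3]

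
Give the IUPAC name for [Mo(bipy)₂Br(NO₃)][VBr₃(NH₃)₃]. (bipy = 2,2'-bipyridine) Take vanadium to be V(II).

Both ions are complex: the cation is named first with the plain metal name, the anion second with the -ate form; each ion's ligands are alphabetised independently.
V is given as +2; the anion's ligand charges sum to -3, so the complex anion is 1−.
A 1:1 salt means the cation carries the equal and opposite charge, 1+.
Cation: ligand charges sum to -2; for the ion to be 1+, Mo = +3.

bis(2,2'-bipyridine)bromonitratomolybdenum(III) triamminetribromovanadate(II)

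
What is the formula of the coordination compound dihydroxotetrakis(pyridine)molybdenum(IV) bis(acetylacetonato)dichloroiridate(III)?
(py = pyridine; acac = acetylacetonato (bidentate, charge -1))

Cation [Mo…]: ligand charges -2, Mo(IV) ⇒ ion charge 2+.
Anion [Ir…]: ligand charges -4, Ir(III) ⇒ ion charge 1−.
One 2+ cation requires 2 of the 1− anion.

[Mo(OH)2(py)4][Ir(acac)2Cl2]2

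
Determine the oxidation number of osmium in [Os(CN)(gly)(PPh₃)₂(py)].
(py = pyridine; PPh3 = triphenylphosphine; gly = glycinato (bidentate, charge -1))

No counter-ion: the bracketed complex is neutral.
Ligand charges: 1×py neutral; 1×CN = -1; 2×PPh3 neutral; 1×gly = -1; sum -2.
Os + (-2) = 0 ⇒ Os is +2.

+2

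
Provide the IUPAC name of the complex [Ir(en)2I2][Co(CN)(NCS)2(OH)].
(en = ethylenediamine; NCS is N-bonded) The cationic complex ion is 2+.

bis(ethylenediamine)diiodoiridium(IV) cyanohydroxodiisothiocyanatocobaltate(II)

The complex cation is given as 2+; its ligand charges sum to -2, so Ir = +4.
A 1:1 salt means the anion carries the equal and opposite charge, 2−.
Anion: ligand charges sum to -4; for the ion to be 2−, Co = +2.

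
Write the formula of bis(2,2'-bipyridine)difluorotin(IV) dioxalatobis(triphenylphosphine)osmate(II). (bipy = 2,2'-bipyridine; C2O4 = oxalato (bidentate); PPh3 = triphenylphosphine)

Cation [Sn…]: ligand charges -2, Sn(IV) ⇒ ion charge 2+.
Anion [Os…]: ligand charges -4, Os(II) ⇒ ion charge 2−.

[Sn(bipy)2F2][Os(C2O4)2(PPh3)2]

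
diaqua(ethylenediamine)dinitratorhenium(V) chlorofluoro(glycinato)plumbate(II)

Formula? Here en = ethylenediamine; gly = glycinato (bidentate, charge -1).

[Re(en)(H2O)2(NO3)2][PbClF(gly)]3

Cation [Re…]: ligand charges -2, Re(V) ⇒ ion charge 3+.
Anion [Pb…]: ligand charges -3, Pb(II) ⇒ ion charge 1−.
One 3+ cation requires 3 of the 1− anion.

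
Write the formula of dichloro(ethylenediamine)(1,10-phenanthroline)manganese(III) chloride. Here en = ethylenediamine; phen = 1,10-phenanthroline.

Ligands: 1 ethylenediamine (en, neutral), 2 chloro (Cl, -1), 1 1,10-phenanthroline (phen, neutral). Ligand charge sum = -2.
With Mn in oxidation state +3, the complex ion is [Mn...]^1+.
Charge balance with chloride (-1) requires 1 complex ion per 1 chloride.

[MnCl2(en)(phen)]Cl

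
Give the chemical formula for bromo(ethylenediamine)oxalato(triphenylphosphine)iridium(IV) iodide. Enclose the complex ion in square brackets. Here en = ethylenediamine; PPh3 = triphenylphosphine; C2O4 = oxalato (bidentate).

[IrBr(C2O4)(en)(PPh3)]I

Ligands: 1 bromo (Br, -1), 1 ethylenediamine (en, neutral), 1 triphenylphosphine (PPh3, neutral), 1 oxalato (C2O4, -2). Ligand charge sum = -3.
With Ir in oxidation state +4, the complex ion is [Ir...]^1+.
Charge balance with iodide (-1) requires 1 complex ion per 1 iodide.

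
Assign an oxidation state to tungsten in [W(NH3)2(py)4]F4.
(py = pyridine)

4 fluoride outside the brackets (-1 each) → the complex ion is 4+.
Ligand charges: 2×NH3 neutral; 4×py neutral; sum 0.
W + (0) = 4+ ⇒ W is +4.

+4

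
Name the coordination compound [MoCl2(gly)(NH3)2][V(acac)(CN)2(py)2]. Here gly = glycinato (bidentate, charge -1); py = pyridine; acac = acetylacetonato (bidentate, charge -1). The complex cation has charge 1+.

Both ions are complex: the cation is named first with the plain metal name, the anion second with the -ate form; each ion's ligands are alphabetised independently.
The complex cation is given as 1+; its ligand charges sum to -3, so Mo = +4.
A 1:1 salt means the anion carries the equal and opposite charge, 1−.
Anion: ligand charges sum to -3; for the ion to be 1−, V = +2.

diamminedichloro(glycinato)molybdenum(IV) (acetylacetonato)dicyanobis(pyridine)vanadate(II)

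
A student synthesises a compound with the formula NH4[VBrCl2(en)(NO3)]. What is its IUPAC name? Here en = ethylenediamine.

ammonium bromodichloro(ethylenediamine)nitratovanadate(III)

The 1 ammonium counter-ion carries a total charge of +1, so each complex ion is 1−.
Ligand charges: 1×ethylenediamine (neutral), 1×nitrato (-1 each), 1×bromo (-1 each), 2×chloro (-1 each); total -4. So V + (-4) = 1−, giving V = +3.
The complex ion is anionic, so vanadium takes the -ate form vanadate(III).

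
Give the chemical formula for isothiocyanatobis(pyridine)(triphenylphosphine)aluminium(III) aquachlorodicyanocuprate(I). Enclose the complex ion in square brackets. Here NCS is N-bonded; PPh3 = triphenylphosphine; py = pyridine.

Cation [Al…]: ligand charges -1, Al(III) ⇒ ion charge 2+.
Anion [Cu…]: ligand charges -3, Cu(I) ⇒ ion charge 2−.
One 2+ cation balances one 2− anion.

[Al(NCS)(PPh3)(py)2][CuCl(CN)2(H2O)]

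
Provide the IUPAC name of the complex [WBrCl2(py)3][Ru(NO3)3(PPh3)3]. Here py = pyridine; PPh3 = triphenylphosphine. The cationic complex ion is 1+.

Both ions are complex: the cation is named first with the plain metal name, the anion second with the -ate form; each ion's ligands are alphabetised independently.
The complex cation is given as 1+; its ligand charges sum to -3, so W = +4.
A 1:1 salt means the anion carries the equal and opposite charge, 1−.
Anion: ligand charges sum to -3; for the ion to be 1−, Ru = +2.

bromodichlorotris(pyridine)tungsten(IV) trinitratotris(triphenylphosphine)ruthenate(II)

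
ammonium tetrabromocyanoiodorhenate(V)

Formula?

Ligands: 1 iodo (I, -1), 4 bromo (Br, -1), 1 cyano (CN, -1). Ligand charge sum = -6.
Charge balance with ammonium (+1) requires 1 complex ion per 1 ammonium.

NH4[ReBr4(CN)I]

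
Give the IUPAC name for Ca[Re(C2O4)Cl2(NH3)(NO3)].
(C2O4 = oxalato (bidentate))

The 1 calcium counter-ion carries a total charge of +2, so each complex ion is 2−.
Ligand charges: 1×ammine (neutral), 1×oxalato (-2 each), 2×chloro (-1 each), 1×nitrato (-1 each); total -5. So Re + (-5) = 2−, giving Re = +3.
Ligands are named alphabetically: ammine before chloro before nitrato before oxalato.
The complex ion is anionic, so rhenium takes the -ate form rhenate(III).

calcium amminedichloronitratooxalatorhenate(III)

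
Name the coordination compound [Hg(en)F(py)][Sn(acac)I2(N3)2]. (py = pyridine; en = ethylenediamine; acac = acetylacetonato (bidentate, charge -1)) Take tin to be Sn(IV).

(ethylenediamine)fluoro(pyridine)mercury(II) (acetylacetonato)diazidodiiodostannate(IV)

Sn is given as +4; the anion's ligand charges sum to -5, so the complex anion is 1−.
A 1:1 salt means the cation carries the equal and opposite charge, 1+.
Cation: ligand charges sum to -1; for the ion to be 1+, Hg = +2.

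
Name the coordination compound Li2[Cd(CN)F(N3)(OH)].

The 2 lithium counter-ions carry a total charge of +2, so each complex ion is 2−.
Ligand charges: 1×hydroxo (-1 each), 1×cyano (-1 each), 1×azido (-1 each), 1×fluoro (-1 each); total -4. So Cd + (-4) = 2−, giving Cd = +2.
Ligands are named alphabetically: azido before cyano before fluoro before hydroxo.
The complex ion is anionic, so cadmium takes the -ate form cadmate(II).

lithium azidocyanofluorohydroxocadmate(II)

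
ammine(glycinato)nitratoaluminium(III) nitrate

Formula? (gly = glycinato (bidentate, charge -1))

Ligands: 1 glycinato (gly, -1), 1 nitrato (NO3, -1), 1 ammine (NH3, neutral). Ligand charge sum = -2.
Charge balance with nitrate (-1) requires 1 complex ion per 1 nitrate.

[Al(gly)(NH3)(NO3)]NO3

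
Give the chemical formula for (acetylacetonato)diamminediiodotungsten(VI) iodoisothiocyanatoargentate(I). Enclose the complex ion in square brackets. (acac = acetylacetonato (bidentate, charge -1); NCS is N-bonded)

Cation [W…]: ligand charges -3, W(VI) ⇒ ion charge 3+.
Anion [Ag…]: ligand charges -2, Ag(I) ⇒ ion charge 1−.
One 3+ cation requires 3 of the 1− anion.

[W(acac)I2(NH3)2][AgI(NCS)]3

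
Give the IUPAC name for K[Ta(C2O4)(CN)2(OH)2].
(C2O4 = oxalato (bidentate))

The 1 potassium counter-ion carries a total charge of +1, so each complex ion is 1−.
Ligand charges: 2×cyano (-1 each), 1×oxalato (-2 each), 2×hydroxo (-1 each); total -6. So Ta + (-6) = 1−, giving Ta = +5.
Ligands are named alphabetically: cyano before hydroxo before oxalato.
The complex ion is anionic, so tantalum takes the -ate form tantalate(V).

potassium dicyanodihydroxooxalatotantalate(V)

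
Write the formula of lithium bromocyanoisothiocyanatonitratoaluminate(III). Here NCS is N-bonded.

Ligands: 1 nitrato (NO3, -1), 1 cyano (CN, -1), 1 isothiocyanato (NCS, -1), 1 bromo (Br, -1). Ligand charge sum = -4.
With Al in oxidation state +3, the complex ion is [Al...]^1−.
Charge balance with lithium (+1) requires 1 complex ion per 1 lithium.

Li[AlBr(CN)(NCS)(NO3)]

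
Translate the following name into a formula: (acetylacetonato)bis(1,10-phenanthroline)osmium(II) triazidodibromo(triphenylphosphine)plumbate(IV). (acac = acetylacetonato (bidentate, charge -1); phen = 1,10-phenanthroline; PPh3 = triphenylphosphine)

[Os(acac)(phen)2][PbBr2(N3)3(PPh3)]

Cation [Os…]: ligand charges -1, Os(II) ⇒ ion charge 1+.
Anion [Pb…]: ligand charges -5, Pb(IV) ⇒ ion charge 1−.
One 1+ cation balances one 1− anion.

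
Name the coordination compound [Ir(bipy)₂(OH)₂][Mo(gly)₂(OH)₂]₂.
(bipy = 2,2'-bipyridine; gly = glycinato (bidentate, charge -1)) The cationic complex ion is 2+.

Both ions are complex: the cation is named first with the plain metal name, the anion second with the -ate form; each ion's ligands are alphabetised independently.
The complex cation is given as 2+; its ligand charges sum to -2, so Ir = +4.
With 2 anions per cation, each anion must be 2/2 = 1−.
Anion: ligand charges sum to -4; for the ion to be 1−, Mo = +3.

bis(2,2'-bipyridine)dihydroxoiridium(IV) bis(glycinato)dihydroxomolybdate(III)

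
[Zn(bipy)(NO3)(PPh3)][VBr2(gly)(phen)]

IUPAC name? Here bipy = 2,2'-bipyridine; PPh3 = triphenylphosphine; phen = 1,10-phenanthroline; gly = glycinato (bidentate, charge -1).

(2,2'-bipyridine)nitrato(triphenylphosphine)zinc(II) dibromo(glycinato)(1,10-phenanthroline)vanadate(II)

Both ions are complex: the cation is named first with the plain metal name, the anion second with the -ate form; each ion's ligands are alphabetised independently.
Zinc is always +2 in its complexes; the cation's ligand charges sum to -1, so the complex cation is 1+.
A 1:1 salt means the anion carries the equal and opposite charge, 1−.
Anion: ligand charges sum to -3; for the ion to be 1−, V = +2.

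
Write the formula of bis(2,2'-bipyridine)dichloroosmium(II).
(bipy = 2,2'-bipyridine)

Ligands: 2 2,2'-bipyridine (bipy, neutral), 2 chloro (Cl, -1). Ligand charge sum = -2.
With Os in oxidation state +2, the complex ion is [Os...].

[Os(bipy)2Cl2]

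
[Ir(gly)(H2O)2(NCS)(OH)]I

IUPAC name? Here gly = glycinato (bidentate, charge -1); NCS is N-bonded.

The 1 iodide counter-ion carries a total charge of -1, so each complex ion is 1+.
Ligand charges: 2×aqua (neutral), 1×glycinato (-1 each), 1×isothiocyanato (-1 each), 1×hydroxo (-1 each); total -3. So Ir + (-3) = 1+, giving Ir = +4.
Ligands are named alphabetically: aqua before glycinato before hydroxo before isothiocyanato.

diaqua(glycinato)hydroxoisothiocyanatoiridium(IV) iodide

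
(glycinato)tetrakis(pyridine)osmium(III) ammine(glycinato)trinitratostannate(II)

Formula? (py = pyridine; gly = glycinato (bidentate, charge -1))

Cation [Os…]: ligand charges -1, Os(III) ⇒ ion charge 2+.
Anion [Sn…]: ligand charges -4, Sn(II) ⇒ ion charge 2−.
One 2+ cation balances one 2− anion.

[Os(gly)(py)4][Sn(gly)(NH3)(NO3)3]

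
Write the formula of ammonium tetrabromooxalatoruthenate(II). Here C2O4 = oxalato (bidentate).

Ligands: 1 oxalato (C2O4, -2), 4 bromo (Br, -1). Ligand charge sum = -6.
Charge balance with ammonium (+1) requires 1 complex ion per 4 ammonium.

(NH4)4[RuBr4(C2O4)]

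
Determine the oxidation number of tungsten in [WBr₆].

No counter-ion: the bracketed complex is neutral.
Ligand charges: 6×Br = -6; sum -6.
W + (-6) = 0 ⇒ W is +6.

+6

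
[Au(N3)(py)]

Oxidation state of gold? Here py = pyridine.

+1

No counter-ion: the bracketed complex is neutral.
Ligand charges: 1×N3 = -1; 1×py neutral; sum -1.
Au + (-1) = 0 ⇒ Au is +1.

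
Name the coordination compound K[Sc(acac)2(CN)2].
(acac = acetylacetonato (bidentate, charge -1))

potassium bis(acetylacetonato)dicyanoscandate(III)

The 1 potassium counter-ion carries a total charge of +1, so each complex ion is 1−.
Ligand charges: 2×cyano (-1 each), 2×acetylacetonato (-1 each); total -4. So Sc + (-4) = 1−, giving Sc = +3.
Ligands are named alphabetically: acetylacetonato before cyano.
The complex ion is anionic, so scandium takes the -ate form scandate(III).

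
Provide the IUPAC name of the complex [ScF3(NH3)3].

There is no counter-ion, so the complex is neutral overall.
Ligand charges: 3×ammine (neutral), 3×fluoro (-1 each); total -3. So Sc + (-3) = 0, giving Sc = +3.
Ligands are named alphabetically: ammine before fluoro.

triamminetrifluoroscandium(III)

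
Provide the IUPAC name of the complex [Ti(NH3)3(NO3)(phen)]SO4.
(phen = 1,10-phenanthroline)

The 1 sulfate counter-ion carries a total charge of -2, so each complex ion is 2+.
Ligand charges: 1×1,10-phenanthroline (neutral), 3×ammine (neutral), 1×nitrato (-1 each); total -1. So Ti + (-1) = 2+, giving Ti = +3.
Ligands are named alphabetically: ammine before nitrato before phenanthroline.

triamminenitrato(1,10-phenanthroline)titanium(III) sulfate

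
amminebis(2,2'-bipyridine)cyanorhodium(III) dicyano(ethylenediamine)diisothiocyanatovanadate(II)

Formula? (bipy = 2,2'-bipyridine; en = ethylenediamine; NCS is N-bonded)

Cation [Rh…]: ligand charges -1, Rh(III) ⇒ ion charge 2+.
Anion [V…]: ligand charges -4, V(II) ⇒ ion charge 2−.
One 2+ cation balances one 2− anion.

[Rh(bipy)2(CN)(NH3)][V(CN)2(en)(NCS)2]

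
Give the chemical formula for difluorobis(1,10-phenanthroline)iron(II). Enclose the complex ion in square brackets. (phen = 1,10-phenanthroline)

Ligands: 2 fluoro (F, -1), 2 1,10-phenanthroline (phen, neutral). Ligand charge sum = -2.
With Fe in oxidation state +2, the complex ion is [Fe...].

[FeF2(phen)2]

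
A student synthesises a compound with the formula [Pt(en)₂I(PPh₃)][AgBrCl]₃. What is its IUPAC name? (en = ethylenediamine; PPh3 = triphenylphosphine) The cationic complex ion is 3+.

bis(ethylenediamine)iodo(triphenylphosphine)platinum(IV) bromochloroargentate(I)

The complex cation is given as 3+; its ligand charges sum to -1, so Pt = +4.
With 3 anions per cation, each anion must be 3/3 = 1−.
Anion: ligand charges sum to -2; for the ion to be 1−, Ag = +1.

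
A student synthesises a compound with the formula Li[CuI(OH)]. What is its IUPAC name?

The 1 lithium counter-ion carries a total charge of +1, so each complex ion is 1−.
Ligand charges: 1×hydroxo (-1 each), 1×iodo (-1 each); total -2. So Cu + (-2) = 1−, giving Cu = +1.
Ligands are named alphabetically: hydroxo before iodo.
The complex ion is anionic, so copper takes the -ate form cuprate(I).

lithium hydroxoiodocuprate(I)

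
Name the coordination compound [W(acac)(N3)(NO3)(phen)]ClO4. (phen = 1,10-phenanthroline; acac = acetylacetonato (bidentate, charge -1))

The 1 perchlorate counter-ion carries a total charge of -1, so each complex ion is 1+.
Ligand charges: 1×azido (-1 each), 1×1,10-phenanthroline (neutral), 1×acetylacetonato (-1 each), 1×nitrato (-1 each); total -3. So W + (-3) = 1+, giving W = +4.
Ligands are named alphabetically: acetylacetonato before azido before nitrato before phenanthroline.

(acetylacetonato)azidonitrato(1,10-phenanthroline)tungsten(IV) perchlorate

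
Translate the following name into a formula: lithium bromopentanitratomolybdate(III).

Li3[MoBr(NO3)5]

Ligands: 5 nitrato (NO3, -1), 1 bromo (Br, -1). Ligand charge sum = -6.
Charge balance with lithium (+1) requires 1 complex ion per 3 lithium.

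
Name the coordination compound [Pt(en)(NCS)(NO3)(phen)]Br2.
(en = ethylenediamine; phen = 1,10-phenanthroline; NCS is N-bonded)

The 2 bromide counter-ions carry a total charge of -2, so each complex ion is 2+.
Ligand charges: 1×nitrato (-1 each), 1×ethylenediamine (neutral), 1×1,10-phenanthroline (neutral), 1×isothiocyanato (-1 each); total -2. So Pt + (-2) = 2+, giving Pt = +4.
Ligands are named alphabetically: ethylenediamine before isothiocyanato before nitrato before phenanthroline.

(ethylenediamine)isothiocyanatonitrato(1,10-phenanthroline)platinum(IV) bromide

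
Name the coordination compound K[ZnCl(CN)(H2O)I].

The 1 potassium counter-ion carries a total charge of +1, so each complex ion is 1−.
Ligand charges: 1×chloro (-1 each), 1×iodo (-1 each), 1×cyano (-1 each), 1×aqua (neutral); total -3. So Zn + (-3) = 1−, giving Zn = +2.
Ligands are named alphabetically: aqua before chloro before cyano before iodo.
The complex ion is anionic, so zinc takes the -ate form zincate(II).

potassium aquachlorocyanoiodozincate(II)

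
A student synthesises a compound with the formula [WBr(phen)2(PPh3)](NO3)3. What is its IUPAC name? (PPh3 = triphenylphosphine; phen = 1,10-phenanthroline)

The 3 nitrate counter-ions carry a total charge of -3, so each complex ion is 3+.
Ligand charges: 1×triphenylphosphine (neutral), 2×1,10-phenanthroline (neutral), 1×bromo (-1 each); total -1. So W + (-1) = 3+, giving W = +4.
Ligands are named alphabetically: bromo before phenanthroline before triphenylphosphine.

bromobis(1,10-phenanthroline)(triphenylphosphine)tungsten(IV) nitrate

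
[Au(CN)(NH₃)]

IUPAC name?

amminecyanogold(I)

There is no counter-ion, so the complex is neutral overall.
Ligand charges: 1×ammine (neutral), 1×cyano (-1 each); total -1. So Au + (-1) = 0, giving Au = +1.
Ligands are named alphabetically: ammine before cyano.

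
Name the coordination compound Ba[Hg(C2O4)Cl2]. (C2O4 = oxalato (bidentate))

The 1 barium counter-ion carries a total charge of +2, so each complex ion is 2−.
Ligand charges: 2×chloro (-1 each), 1×oxalato (-2 each); total -4. So Hg + (-4) = 2−, giving Hg = +2.
The complex ion is anionic, so mercury takes the -ate form mercurate(II).

barium dichlorooxalatomercurate(II)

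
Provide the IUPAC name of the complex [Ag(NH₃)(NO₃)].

amminenitratosilver(I)

There is no counter-ion, so the complex is neutral overall.
Ligand charges: 1×nitrato (-1 each), 1×ammine (neutral); total -1. So Ag + (-1) = 0, giving Ag = +1.
Ligands are named alphabetically: ammine before nitrato.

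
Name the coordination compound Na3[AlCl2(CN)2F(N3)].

sodium azidodichlorodicyanofluoroaluminate(III)

The 3 sodium counter-ions carry a total charge of +3, so each complex ion is 3−.
Ligand charges: 1×fluoro (-1 each), 2×cyano (-1 each), 2×chloro (-1 each), 1×azido (-1 each); total -6. So Al + (-6) = 3−, giving Al = +3.
The complex ion is anionic, so aluminium takes the -ate form aluminate(III).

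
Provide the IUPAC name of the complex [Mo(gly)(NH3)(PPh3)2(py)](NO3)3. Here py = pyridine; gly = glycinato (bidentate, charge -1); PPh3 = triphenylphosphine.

ammine(glycinato)(pyridine)bis(triphenylphosphine)molybdenum(IV) nitrate

The 3 nitrate counter-ions carry a total charge of -3, so each complex ion is 3+.
Ligand charges: 1×pyridine (neutral), 1×glycinato (-1 each), 1×ammine (neutral), 2×triphenylphosphine (neutral); total -1. So Mo + (-1) = 3+, giving Mo = +4.
Ligands are named alphabetically: ammine before glycinato before pyridine before triphenylphosphine.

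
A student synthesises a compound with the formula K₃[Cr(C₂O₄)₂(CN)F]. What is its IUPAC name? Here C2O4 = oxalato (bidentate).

The 3 potassium counter-ions carry a total charge of +3, so each complex ion is 3−.
Ligand charges: 1×cyano (-1 each), 1×fluoro (-1 each), 2×oxalato (-2 each); total -6. So Cr + (-6) = 3−, giving Cr = +3.
Ligands are named alphabetically: cyano before fluoro before oxalato.
The complex ion is anionic, so chromium takes the -ate form chromate(III).

potassium cyanofluorodioxalatochromate(III)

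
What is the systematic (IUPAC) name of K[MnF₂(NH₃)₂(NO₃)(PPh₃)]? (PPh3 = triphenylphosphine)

potassium diamminedifluoronitrato(triphenylphosphine)manganate(II)

The 1 potassium counter-ion carries a total charge of +1, so each complex ion is 1−.
Ligand charges: 1×nitrato (-1 each), 2×ammine (neutral), 2×fluoro (-1 each), 1×triphenylphosphine (neutral); total -3. So Mn + (-3) = 1−, giving Mn = +2.
Ligands are named alphabetically: ammine before fluoro before nitrato before triphenylphosphine.
The complex ion is anionic, so manganese takes the -ate form manganate(II).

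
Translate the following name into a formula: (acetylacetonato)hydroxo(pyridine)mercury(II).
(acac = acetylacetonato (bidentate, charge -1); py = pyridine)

[Hg(acac)(OH)(py)]

Ligands: 1 acetylacetonato (acac, -1), 1 pyridine (py, neutral), 1 hydroxo (OH, -1). Ligand charge sum = -2.
With Hg in oxidation state +2, the complex ion is [Hg...].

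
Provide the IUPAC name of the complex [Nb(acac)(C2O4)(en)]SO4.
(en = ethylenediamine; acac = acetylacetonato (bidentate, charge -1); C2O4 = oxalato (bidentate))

(acetylacetonato)(ethylenediamine)oxalatoniobium(V) sulfate

The 1 sulfate counter-ion carries a total charge of -2, so each complex ion is 2+.
Ligand charges: 1×ethylenediamine (neutral), 1×acetylacetonato (-1 each), 1×oxalato (-2 each); total -3. So Nb + (-3) = 2+, giving Nb = +5.
Ligands are named alphabetically: acetylacetonato before ethylenediamine before oxalato.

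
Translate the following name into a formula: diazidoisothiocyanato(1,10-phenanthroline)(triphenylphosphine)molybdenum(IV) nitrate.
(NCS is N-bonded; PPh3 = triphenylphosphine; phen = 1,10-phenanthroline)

Ligands: 1 isothiocyanato (NCS, -1), 2 azido (N3, -1), 1 triphenylphosphine (PPh3, neutral), 1 1,10-phenanthroline (phen, neutral). Ligand charge sum = -3.
Charge balance with nitrate (-1) requires 1 complex ion per 1 nitrate.

[Mo(N3)2(NCS)(phen)(PPh3)]NO3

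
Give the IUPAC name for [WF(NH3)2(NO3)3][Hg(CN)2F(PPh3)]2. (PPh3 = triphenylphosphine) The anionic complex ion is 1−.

The complex anion is given as 1−; its ligand charges sum to -3, so Hg = +2.
With 2 anions per cation, the cation must be 2×1 = 2+.
Cation: ligand charges sum to -4; for the ion to be 2+, W = +6.

diamminefluorotrinitratotungsten(VI) dicyanofluoro(triphenylphosphine)mercurate(II)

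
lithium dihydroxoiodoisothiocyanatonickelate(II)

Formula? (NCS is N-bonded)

Ligands: 1 isothiocyanato (NCS, -1), 2 hydroxo (OH, -1), 1 iodo (I, -1). Ligand charge sum = -4.
With Ni in oxidation state +2, the complex ion is [Ni...]^2−.
Charge balance with lithium (+1) requires 1 complex ion per 2 lithium.

Li2[NiI(NCS)(OH)2]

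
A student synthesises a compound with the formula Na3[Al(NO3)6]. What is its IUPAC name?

sodium hexanitratoaluminate(III)

The 3 sodium counter-ions carry a total charge of +3, so each complex ion is 3−.
Ligand charges: 6×nitrato (-1 each); total -6. So Al + (-6) = 3−, giving Al = +3.
The complex ion is anionic, so aluminium takes the -ate form aluminate(III).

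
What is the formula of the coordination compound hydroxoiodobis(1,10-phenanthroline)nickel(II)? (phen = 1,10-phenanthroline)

Ligands: 2 1,10-phenanthroline (phen, neutral), 1 iodo (I, -1), 1 hydroxo (OH, -1). Ligand charge sum = -2.
With Ni in oxidation state +2, the complex ion is [Ni...].

[NiI(OH)(phen)2]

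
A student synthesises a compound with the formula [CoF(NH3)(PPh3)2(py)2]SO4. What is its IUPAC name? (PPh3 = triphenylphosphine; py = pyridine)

amminefluorobis(pyridine)bis(triphenylphosphine)cobalt(III) sulfate

The 1 sulfate counter-ion carries a total charge of -2, so each complex ion is 2+.
Ligand charges: 1×fluoro (-1 each), 2×triphenylphosphine (neutral), 2×pyridine (neutral), 1×ammine (neutral); total -1. So Co + (-1) = 2+, giving Co = +3.
Ligands are named alphabetically: ammine before fluoro before pyridine before triphenylphosphine.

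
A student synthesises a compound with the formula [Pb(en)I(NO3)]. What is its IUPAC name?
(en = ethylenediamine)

(ethylenediamine)iodonitratolead(II)

There is no counter-ion, so the complex is neutral overall.
Ligand charges: 1×iodo (-1 each), 1×ethylenediamine (neutral), 1×nitrato (-1 each); total -2. So Pb + (-2) = 0, giving Pb = +2.
Ligands are named alphabetically: ethylenediamine before iodo before nitrato.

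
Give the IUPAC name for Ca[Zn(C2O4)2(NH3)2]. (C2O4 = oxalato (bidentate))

The 1 calcium counter-ion carries a total charge of +2, so each complex ion is 2−.
Ligand charges: 2×ammine (neutral), 2×oxalato (-2 each); total -4. So Zn + (-4) = 2−, giving Zn = +2.
Ligands are named alphabetically: ammine before oxalato.
The complex ion is anionic, so zinc takes the -ate form zincate(II).

calcium diamminedioxalatozincate(II)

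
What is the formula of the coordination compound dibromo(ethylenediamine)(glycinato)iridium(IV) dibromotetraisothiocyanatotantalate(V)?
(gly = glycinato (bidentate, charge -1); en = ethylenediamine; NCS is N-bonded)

[IrBr2(en)(gly)][TaBr2(NCS)4]

Cation [Ir…]: ligand charges -3, Ir(IV) ⇒ ion charge 1+.
Anion [Ta…]: ligand charges -6, Ta(V) ⇒ ion charge 1−.
One 1+ cation balances one 1− anion.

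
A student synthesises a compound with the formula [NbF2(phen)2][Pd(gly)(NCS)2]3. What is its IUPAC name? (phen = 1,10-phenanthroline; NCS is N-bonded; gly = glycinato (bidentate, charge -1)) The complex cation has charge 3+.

The complex cation is given as 3+; its ligand charges sum to -2, so Nb = +5.
With 3 anions per cation, each anion must be 3/3 = 1−.
Anion: ligand charges sum to -3; for the ion to be 1−, Pd = +2.

difluorobis(1,10-phenanthroline)niobium(V) (glycinato)diisothiocyanatopalladate(II)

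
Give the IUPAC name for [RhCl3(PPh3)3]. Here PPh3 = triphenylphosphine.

There is no counter-ion, so the complex is neutral overall.
Ligand charges: 3×triphenylphosphine (neutral), 3×chloro (-1 each); total -3. So Rh + (-3) = 0, giving Rh = +3.
Ligands are named alphabetically: chloro before triphenylphosphine.

trichlorotris(triphenylphosphine)rhodium(III)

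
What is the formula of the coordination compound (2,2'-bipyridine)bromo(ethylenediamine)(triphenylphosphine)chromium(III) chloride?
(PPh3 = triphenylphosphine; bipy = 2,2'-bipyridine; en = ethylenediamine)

Ligands: 1 bromo (Br, -1), 1 triphenylphosphine (PPh3, neutral), 1 2,2'-bipyridine (bipy, neutral), 1 ethylenediamine (en, neutral). Ligand charge sum = -1.
With Cr in oxidation state +3, the complex ion is [Cr...]^2+.
Charge balance with chloride (-1) requires 1 complex ion per 2 chloride.

[Cr(bipy)Br(en)(PPh3)]Cl2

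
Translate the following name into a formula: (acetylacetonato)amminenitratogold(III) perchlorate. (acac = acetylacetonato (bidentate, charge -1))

Ligands: 1 ammine (NH3, neutral), 1 nitrato (NO3, -1), 1 acetylacetonato (acac, -1). Ligand charge sum = -2.
With Au in oxidation state +3, the complex ion is [Au...]^1+.
Charge balance with perchlorate (-1) requires 1 complex ion per 1 perchlorate.

[Au(acac)(NH3)(NO3)]ClO4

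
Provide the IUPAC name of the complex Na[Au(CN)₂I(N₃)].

The 1 sodium counter-ion carries a total charge of +1, so each complex ion is 1−.
Ligand charges: 1×iodo (-1 each), 2×cyano (-1 each), 1×azido (-1 each); total -4. So Au + (-4) = 1−, giving Au = +3.
Ligands are named alphabetically: azido before cyano before iodo.
The complex ion is anionic, so gold takes the -ate form aurate(III).

sodium azidodicyanoiodoaurate(III)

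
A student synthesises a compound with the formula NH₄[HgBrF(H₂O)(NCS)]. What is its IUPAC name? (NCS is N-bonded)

The 1 ammonium counter-ion carries a total charge of +1, so each complex ion is 1−.
Ligand charges: 1×isothiocyanato (-1 each), 1×bromo (-1 each), 1×aqua (neutral), 1×fluoro (-1 each); total -3. So Hg + (-3) = 1−, giving Hg = +2.
Ligands are named alphabetically: aqua before bromo before fluoro before isothiocyanato.
The complex ion is anionic, so mercury takes the -ate form mercurate(II).

ammonium aquabromofluoroisothiocyanatomercurate(II)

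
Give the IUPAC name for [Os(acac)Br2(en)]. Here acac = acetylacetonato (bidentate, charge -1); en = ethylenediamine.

(acetylacetonato)dibromo(ethylenediamine)osmium(III)

There is no counter-ion, so the complex is neutral overall.
Ligand charges: 2×bromo (-1 each), 1×acetylacetonato (-1 each), 1×ethylenediamine (neutral); total -3. So Os + (-3) = 0, giving Os = +3.
Ligands are named alphabetically: acetylacetonato before bromo before ethylenediamine.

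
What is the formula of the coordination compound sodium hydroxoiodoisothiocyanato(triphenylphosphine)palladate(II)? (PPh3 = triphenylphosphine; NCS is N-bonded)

Ligands: 1 hydroxo (OH, -1), 1 iodo (I, -1), 1 triphenylphosphine (PPh3, neutral), 1 isothiocyanato (NCS, -1). Ligand charge sum = -3.
With Pd in oxidation state +2, the complex ion is [Pd...]^1−.
Charge balance with sodium (+1) requires 1 complex ion per 1 sodium.

Na[PdI(NCS)(OH)(PPh3)]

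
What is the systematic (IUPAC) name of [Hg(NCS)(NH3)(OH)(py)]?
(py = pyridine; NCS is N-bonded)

There is no counter-ion, so the complex is neutral overall.
Ligand charges: 1×ammine (neutral), 1×pyridine (neutral), 1×isothiocyanato (-1 each), 1×hydroxo (-1 each); total -2. So Hg + (-2) = 0, giving Hg = +2.
Ligands are named alphabetically: ammine before hydroxo before isothiocyanato before pyridine.

amminehydroxoisothiocyanato(pyridine)mercury(II)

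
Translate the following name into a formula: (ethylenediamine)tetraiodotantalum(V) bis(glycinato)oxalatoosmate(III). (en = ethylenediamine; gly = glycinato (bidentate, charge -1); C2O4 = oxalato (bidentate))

[Ta(en)I4][Os(C2O4)(gly)2]

Cation [Ta…]: ligand charges -4, Ta(V) ⇒ ion charge 1+.
Anion [Os…]: ligand charges -4, Os(III) ⇒ ion charge 1−.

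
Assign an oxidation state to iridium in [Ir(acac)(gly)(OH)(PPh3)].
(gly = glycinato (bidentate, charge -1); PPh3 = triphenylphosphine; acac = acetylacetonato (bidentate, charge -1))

+3

No counter-ion: the bracketed complex is neutral.
Ligand charges: 1×gly = -1; 1×PPh3 neutral; 1×OH = -1; 1×acac = -1; sum -3.
Ir + (-3) = 0 ⇒ Ir is +3.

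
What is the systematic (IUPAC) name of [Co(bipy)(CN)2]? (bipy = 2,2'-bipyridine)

There is no counter-ion, so the complex is neutral overall.
Ligand charges: 2×cyano (-1 each), 1×2,2'-bipyridine (neutral); total -2. So Co + (-2) = 0, giving Co = +2.
Ligands are named alphabetically: bipyridine before cyano.

(2,2'-bipyridine)dicyanocobalt(II)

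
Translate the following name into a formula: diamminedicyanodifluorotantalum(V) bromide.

[Ta(CN)2F2(NH3)2]Br

Ligands: 2 ammine (NH3, neutral), 2 fluoro (F, -1), 2 cyano (CN, -1). Ligand charge sum = -4.
Charge balance with bromide (-1) requires 1 complex ion per 1 bromide.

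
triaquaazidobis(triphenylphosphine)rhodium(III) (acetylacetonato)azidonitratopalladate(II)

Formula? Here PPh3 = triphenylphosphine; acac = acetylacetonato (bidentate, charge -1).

[Rh(H2O)3(N3)(PPh3)2][Pd(acac)(N3)(NO3)]2

Cation [Rh…]: ligand charges -1, Rh(III) ⇒ ion charge 2+.
Anion [Pd…]: ligand charges -3, Pd(II) ⇒ ion charge 1−.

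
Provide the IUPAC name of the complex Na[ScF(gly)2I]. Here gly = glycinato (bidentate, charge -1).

sodium fluorobis(glycinato)iodoscandate(III)

The 1 sodium counter-ion carries a total charge of +1, so each complex ion is 1−.
Ligand charges: 1×fluoro (-1 each), 1×iodo (-1 each), 2×glycinato (-1 each); total -4. So Sc + (-4) = 1−, giving Sc = +3.
The complex ion is anionic, so scandium takes the -ate form scandate(III).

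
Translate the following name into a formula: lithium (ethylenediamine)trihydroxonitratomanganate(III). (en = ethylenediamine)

Ligands: 3 hydroxo (OH, -1), 1 nitrato (NO3, -1), 1 ethylenediamine (en, neutral). Ligand charge sum = -4.
With Mn in oxidation state +3, the complex ion is [Mn...]^1−.
Charge balance with lithium (+1) requires 1 complex ion per 1 lithium.

Li[Mn(en)(NO3)(OH)3]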